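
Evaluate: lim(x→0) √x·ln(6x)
This is a 0·∞ indeterminate form.

Rewrite 0·∞ as a quotient (0/0 or ∞/∞ form), then apply L'Hôpital's rule:
  lim(x→0) √x·ln(6x) = 0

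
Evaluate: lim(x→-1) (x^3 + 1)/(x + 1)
This is a standard limit.

Factor or rationalize the expression:
  lim(x→-1) (x^3 + 1)/(x + 1) = 3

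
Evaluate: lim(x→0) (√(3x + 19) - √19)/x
This is a standard limit.

Factor or rationalize the expression:
  lim(x→0) (√(3x + 19) - √19)/x = 3·sqrt(19)/38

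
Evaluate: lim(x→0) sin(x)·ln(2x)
This is a 0·∞ indeterminate form.

Rewrite 0·∞ as a quotient (0/0 or ∞/∞ form), then apply L'Hôpital's rule:
  lim(x→0) sin(x)·ln(2x) = 0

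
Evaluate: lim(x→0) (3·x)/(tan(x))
This is a 0/0 indeterminate form.

Apply L'Hôpital's rule: differentiate numerator and denominator separately.
  f(x) = 3·x   ⇒   f'(x) = 3
  g(x) = tan(x)   ⇒   g'(x) = tan(x)^2 + 1
  lim(x→0) f'(x)/g'(x) = lim(x→0) (3)/(tan(x)^2 + 1)
  = 3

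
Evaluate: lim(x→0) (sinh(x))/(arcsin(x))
This is a 0/0 indeterminate form.

Apply L'Hôpital's rule: differentiate numerator and denominator separately.
  f(x) = sinh(x)   ⇒   f'(x) = cosh(x)
  g(x) = asin(x)   ⇒   g'(x) = 1/sqrt(1 - x^2)
  lim(x→0) f'(x)/g'(x) = lim(x→0) (cosh(x))/(1/sqrt(1 - x^2))
  = 1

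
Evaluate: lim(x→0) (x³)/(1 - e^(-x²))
This is a 0/0 indeterminate form.

Apply L'Hôpital's rule: differentiate numerator and denominator separately.
  f(x) = x^3   ⇒   f'(x) = 3·x^2
  g(x) = 1 - e^(-x^2)   ⇒   g'(x) = 2·x·e^(-x^2)
  lim(x→0) f'(x)/g'(x) = lim(x→0) (3·x^2)/(2·x·e^(-x^2))
  = 0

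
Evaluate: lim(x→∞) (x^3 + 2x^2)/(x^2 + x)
This is an ∞/∞ indeterminate form.

Apply L'Hôpital's rule: differentiate numerator and denominator separately.
  f(x) = x^3 + 2·x^2   ⇒   f'(x) = 3·x^2 + 4·x
  g(x) = x^2 + x   ⇒   g'(x) = 2·x + 1
  lim(x→∞) f'(x)/g'(x) = lim(x→∞) (3·x^2 + 4·x)/(2·x + 1)
  = ∞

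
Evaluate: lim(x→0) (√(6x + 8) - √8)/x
This is a standard limit.

Factor or rationalize the expression:
  lim(x→0) (√(6x + 8) - √8)/x = 3·sqrt(2)/4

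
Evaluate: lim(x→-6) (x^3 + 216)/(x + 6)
This is a standard limit.

Factor or rationalize the expression:
  lim(x→-6) (x^3 + 216)/(x + 6) = 108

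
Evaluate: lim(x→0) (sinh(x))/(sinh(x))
This is a 0/0 indeterminate form.

Apply L'Hôpital's rule: differentiate numerator and denominator separately.
  f(x) = sinh(x)   ⇒   f'(x) = cosh(x)
  g(x) = sinh(x)   ⇒   g'(x) = cosh(x)
  lim(x→0) f'(x)/g'(x) = lim(x→0) (cosh(x))/(cosh(x))
  = 1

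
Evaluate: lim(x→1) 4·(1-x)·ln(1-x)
This is a 0·∞ indeterminate form.

Rewrite 0·∞ as a quotient (0/0 or ∞/∞ form), then apply L'Hôpital's rule:
  lim(x→1) 4·(1-x)·ln(1-x) = 0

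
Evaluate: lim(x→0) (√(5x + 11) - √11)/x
This is a standard limit.

Factor or rationalize the expression:
  lim(x→0) (√(5x + 11) - √11)/x = 5·sqrt(11)/22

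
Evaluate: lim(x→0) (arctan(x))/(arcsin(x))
This is a 0/0 indeterminate form.

Apply L'Hôpital's rule: differentiate numerator and denominator separately.
  f(x) = atan(x)   ⇒   f'(x) = 1/(x^2 + 1)
  g(x) = asin(x)   ⇒   g'(x) = 1/sqrt(1 - x^2)
  lim(x→0) f'(x)/g'(x) = lim(x→0) (1/(x^2 + 1))/(1/sqrt(1 - x^2))
  = 1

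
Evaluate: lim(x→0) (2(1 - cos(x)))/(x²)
This is a 0/0 indeterminate form.

Apply L'Hôpital's rule: differentiate numerator and denominator separately.
  f(x) = 2 - 2·cos(x)   ⇒   f'(x) = 2·sin(x)
  g(x) = x^2   ⇒   g'(x) = 2·x
  lim(x→0) f'(x)/g'(x) = lim(x→0) (2·sin(x))/(2·x)
  = 1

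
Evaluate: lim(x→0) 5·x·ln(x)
This is a 0·∞ indeterminate form.

Rewrite 0·∞ as a quotient (0/0 or ∞/∞ form), then apply L'Hôpital's rule:
  lim(x→0) 5·x·ln(x) = 0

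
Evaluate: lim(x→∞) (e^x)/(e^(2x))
This is an ∞/∞ indeterminate form.

Apply L'Hôpital's rule: differentiate numerator and denominator separately.
  f(x) = e^(x)   ⇒   f'(x) = e^(x)
  g(x) = e^(2·x)   ⇒   g'(x) = 2·e^(2·x)
  lim(x→∞) f'(x)/g'(x) = lim(x→∞) (e^(x))/(2·e^(2·x))
  = 0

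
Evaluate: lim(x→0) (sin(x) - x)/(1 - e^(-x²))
This is a 0/0 indeterminate form.

Apply L'Hôpital's rule: differentiate numerator and denominator separately.
  f(x) = -x + sin(x)   ⇒   f'(x) = cos(x) - 1
  g(x) = 1 - e^(-x^2)   ⇒   g'(x) = 2·x·e^(-x^2)
  lim(x→0) f'(x)/g'(x) = lim(x→0) (cos(x) - 1)/(2·x·e^(-x^2))
  = 0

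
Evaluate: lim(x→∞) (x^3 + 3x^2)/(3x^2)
This is an ∞/∞ indeterminate form.

Apply L'Hôpital's rule: differentiate numerator and denominator separately.
  f(x) = x^3 + 3·x^2   ⇒   f'(x) = 3·x^2 + 6·x
  g(x) = 3·x^2   ⇒   g'(x) = 6·x
  lim(x→∞) f'(x)/g'(x) = lim(x→∞) (3·x^2 + 6·x)/(6·x)
  = ∞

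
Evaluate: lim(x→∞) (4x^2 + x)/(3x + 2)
This is an ∞/∞ indeterminate form.

Apply L'Hôpital's rule: differentiate numerator and denominator separately.
  f(x) = 4·x^2 + x   ⇒   f'(x) = 8·x + 1
  g(x) = 3·x + 2   ⇒   g'(x) = 3
  lim(x→∞) f'(x)/g'(x) = lim(x→∞) (8·x + 1)/(3)
  = ∞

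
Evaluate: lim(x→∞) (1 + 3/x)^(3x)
This is an exponential indeterminate form.

For exponential indeterminate forms, take the natural log:
  Let L = lim(x→∞) (1 + 3/x)^(3x)
  Then ln(L) = lim(x→∞) [exponent × ln(base)]
  Evaluate using L'Hôpital or standard limits, then exponentiate.
  L = e^(9)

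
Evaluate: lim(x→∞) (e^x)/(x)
This is an ∞/∞ indeterminate form.

Apply L'Hôpital's rule: differentiate numerator and denominator separately.
  f(x) = e^(x)   ⇒   f'(x) = e^(x)
  g(x) = x   ⇒   g'(x) = 1
  lim(x→∞) f'(x)/g'(x) = lim(x→∞) (e^(x))/(1)
  = ∞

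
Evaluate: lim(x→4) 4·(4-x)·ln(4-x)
This is a 0·∞ indeterminate form.

Rewrite 0·∞ as a quotient (0/0 or ∞/∞ form), then apply L'Hôpital's rule:
  lim(x→4) 4·(4-x)·ln(4-x) = 0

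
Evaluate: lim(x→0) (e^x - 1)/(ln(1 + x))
This is a 0/0 indeterminate form.

Apply L'Hôpital's rule: differentiate numerator and denominator separately.
  f(x) = e^(x) - 1   ⇒   f'(x) = e^(x)
  g(x) = ln(x + 1)   ⇒   g'(x) = 1/(x + 1)
  lim(x→0) f'(x)/g'(x) = lim(x→0) (e^(x))/(1/(x + 1))
  = 1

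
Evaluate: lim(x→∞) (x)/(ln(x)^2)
This is an ∞/∞ indeterminate form.

Apply L'Hôpital's rule: differentiate numerator and denominator separately.
  f(x) = x   ⇒   f'(x) = 1
  g(x) = ln(x)^2   ⇒   g'(x) = 2·ln(x)/x
  lim(x→∞) f'(x)/g'(x) = lim(x→∞) (1)/(2·ln(x)/x)
  = ∞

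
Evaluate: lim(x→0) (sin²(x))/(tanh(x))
This is a 0/0 indeterminate form.

Apply L'Hôpital's rule: differentiate numerator and denominator separately.
  f(x) = sin(x)^2   ⇒   f'(x) = 2·sin(x)·cos(x)
  g(x) = tanh(x)   ⇒   g'(x) = 1 - tanh(x)^2
  lim(x→0) f'(x)/g'(x) = lim(x→0) (2·sin(x)·cos(x))/(1 - tanh(x)^2)
  = 0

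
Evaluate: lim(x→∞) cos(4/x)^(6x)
This is an exponential indeterminate form.

For exponential indeterminate forms, take the natural log:
  Let L = lim(x→∞) cos(4/x)^(6x)
  Then ln(L) = lim(x→∞) [exponent × ln(base)]
  Evaluate using L'Hôpital or standard limits, then exponentiate.
  L = 1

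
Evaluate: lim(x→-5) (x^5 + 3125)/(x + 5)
This is a standard limit.

Factor or rationalize the expression:
  lim(x→-5) (x^5 + 3125)/(x + 5) = 3125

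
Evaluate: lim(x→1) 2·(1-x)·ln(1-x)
This is a 0·∞ indeterminate form.

Rewrite 0·∞ as a quotient (0/0 or ∞/∞ form), then apply L'Hôpital's rule:
  lim(x→1) 2·(1-x)·ln(1-x) = 0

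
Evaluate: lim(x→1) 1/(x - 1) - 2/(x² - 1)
This is an ∞-∞ indeterminate form.

Combine fractions or rationalize to convert ∞-∞ to 0/0 form:
  lim(x→1) 1/(x - 1) - 2/(x² - 1) = 1/2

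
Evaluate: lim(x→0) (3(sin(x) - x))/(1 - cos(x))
This is a 0/0 indeterminate form.

Apply L'Hôpital's rule: differentiate numerator and denominator separately.
  f(x) = -3·x + 3·sin(x)   ⇒   f'(x) = 3·cos(x) - 3
  g(x) = 1 - cos(x)   ⇒   g'(x) = sin(x)
  lim(x→0) f'(x)/g'(x) = lim(x→0) (3·cos(x) - 3)/(sin(x))
  = 0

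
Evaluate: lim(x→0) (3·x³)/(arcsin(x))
This is a 0/0 indeterminate form.

Apply L'Hôpital's rule: differentiate numerator and denominator separately.
  f(x) = 3·x^3   ⇒   f'(x) = 9·x^2
  g(x) = asin(x)   ⇒   g'(x) = 1/sqrt(1 - x^2)
  lim(x→0) f'(x)/g'(x) = lim(x→0) (9·x^2)/(1/sqrt(1 - x^2))
  = 0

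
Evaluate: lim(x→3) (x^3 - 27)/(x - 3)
This is a standard limit.

Factor or rationalize the expression:
  lim(x→3) (x^3 - 27)/(x - 3) = 27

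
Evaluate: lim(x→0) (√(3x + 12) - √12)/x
This is a standard limit.

Factor or rationalize the expression:
  lim(x→0) (√(3x + 12) - √12)/x = sqrt(3)/4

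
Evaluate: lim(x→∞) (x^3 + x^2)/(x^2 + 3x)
This is an ∞/∞ indeterminate form.

Apply L'Hôpital's rule: differentiate numerator and denominator separately.
  f(x) = x^3 + x^2   ⇒   f'(x) = 3·x^2 + 2·x
  g(x) = x^2 + 3·x   ⇒   g'(x) = 2·x + 3
  lim(x→∞) f'(x)/g'(x) = lim(x→∞) (3·x^2 + 2·x)/(2·x + 3)
  = ∞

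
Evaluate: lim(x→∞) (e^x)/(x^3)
This is an ∞/∞ indeterminate form.

Apply L'Hôpital's rule: differentiate numerator and denominator separately.
  f(x) = e^(x)   ⇒   f'(x) = e^(x)
  g(x) = x^3   ⇒   g'(x) = 3·x^2
  lim(x→∞) f'(x)/g'(x) = lim(x→∞) (e^(x))/(3·x^2)
  = ∞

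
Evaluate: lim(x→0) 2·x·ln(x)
This is a 0·∞ indeterminate form.

Rewrite 0·∞ as a quotient (0/0 or ∞/∞ form), then apply L'Hôpital's rule:
  lim(x→0) 2·x·ln(x) = 0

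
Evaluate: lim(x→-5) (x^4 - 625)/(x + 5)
This is a standard limit.

Factor or rationalize the expression:
  lim(x→-5) (x^4 - 625)/(x + 5) = -500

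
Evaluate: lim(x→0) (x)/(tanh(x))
This is a 0/0 indeterminate form.

Apply L'Hôpital's rule: differentiate numerator and denominator separately.
  f(x) = x   ⇒   f'(x) = 1
  g(x) = tanh(x)   ⇒   g'(x) = 1 - tanh(x)^2
  lim(x→0) f'(x)/g'(x) = lim(x→0) (1)/(1 - tanh(x)^2)
  = 1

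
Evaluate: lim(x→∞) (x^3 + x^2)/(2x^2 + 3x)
This is an ∞/∞ indeterminate form.

Apply L'Hôpital's rule: differentiate numerator and denominator separately.
  f(x) = x^3 + x^2   ⇒   f'(x) = 3·x^2 + 2·x
  g(x) = 2·x^2 + 3·x   ⇒   g'(x) = 4·x + 3
  lim(x→∞) f'(x)/g'(x) = lim(x→∞) (3·x^2 + 2·x)/(4·x + 3)
  = ∞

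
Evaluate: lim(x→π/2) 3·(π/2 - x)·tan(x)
This is a 0·∞ indeterminate form.

Rewrite 0·∞ as a quotient (0/0 or ∞/∞ form), then apply L'Hôpital's rule:
  lim(x→π/2) 3·(π/2 - x)·tan(x) = 3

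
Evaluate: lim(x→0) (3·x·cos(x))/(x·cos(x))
This is a 0/0 indeterminate form.

Apply L'Hôpital's rule: differentiate numerator and denominator separately.
  f(x) = 3·x·cos(x)   ⇒   f'(x) = -3·x·sin(x) + 3·cos(x)
  g(x) = x·cos(x)   ⇒   g'(x) = -x·sin(x) + cos(x)
  lim(x→0) f'(x)/g'(x) = lim(x→0) (-3·x·sin(x) + 3·cos(x))/(-x·sin(x) + cos(x))
  = 3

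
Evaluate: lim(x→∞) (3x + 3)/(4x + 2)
This is an ∞/∞ indeterminate form.

Apply L'Hôpital's rule: differentiate numerator and denominator separately.
  f(x) = 3·x + 3   ⇒   f'(x) = 3
  g(x) = 4·x + 2   ⇒   g'(x) = 4
  lim(x→∞) f'(x)/g'(x) = lim(x→∞) (3)/(4)
  = 3/4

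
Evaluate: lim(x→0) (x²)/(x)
This is a 0/0 indeterminate form.

Apply L'Hôpital's rule: differentiate numerator and denominator separately.
  f(x) = x^2   ⇒   f'(x) = 2·x
  g(x) = x   ⇒   g'(x) = 1
  lim(x→0) f'(x)/g'(x) = lim(x→0) (2·x)/(1)
  = 0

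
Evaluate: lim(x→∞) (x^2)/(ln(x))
This is an ∞/∞ indeterminate form.

Apply L'Hôpital's rule: differentiate numerator and denominator separately.
  f(x) = x^2   ⇒   f'(x) = 2·x
  g(x) = ln(x)   ⇒   g'(x) = 1/x
  lim(x→∞) f'(x)/g'(x) = lim(x→∞) (2·x)/(1/x)
  = ∞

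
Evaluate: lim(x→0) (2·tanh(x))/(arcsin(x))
This is a 0/0 indeterminate form.

Apply L'Hôpital's rule: differentiate numerator and denominator separately.
  f(x) = 2·tanh(x)   ⇒   f'(x) = 2 - 2·tanh(x)^2
  g(x) = asin(x)   ⇒   g'(x) = 1/sqrt(1 - x^2)
  lim(x→0) f'(x)/g'(x) = lim(x→0) (2 - 2·tanh(x)^2)/(1/sqrt(1 - x^2))
  = 2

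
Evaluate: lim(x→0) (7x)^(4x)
This is an exponential indeterminate form.

For exponential indeterminate forms, take the natural log:
  Let L = lim(x→0) (7x)^(4x)
  Then ln(L) = lim(x→0) [exponent × ln(base)]
  Evaluate using L'Hôpital or standard limits, then exponentiate.
  L = 1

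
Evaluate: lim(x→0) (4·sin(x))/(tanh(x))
This is a 0/0 indeterminate form.

Apply L'Hôpital's rule: differentiate numerator and denominator separately.
  f(x) = 4·sin(x)   ⇒   f'(x) = 4·cos(x)
  g(x) = tanh(x)   ⇒   g'(x) = 1 - tanh(x)^2
  lim(x→0) f'(x)/g'(x) = lim(x→0) (4·cos(x))/(1 - tanh(x)^2)
  = 4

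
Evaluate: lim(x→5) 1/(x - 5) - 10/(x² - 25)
This is an ∞-∞ indeterminate form.

Combine fractions or rationalize to convert ∞-∞ to 0/0 form:
  lim(x→5) 1/(x - 5) - 10/(x² - 25) = 1/10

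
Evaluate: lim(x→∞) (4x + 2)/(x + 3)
This is an ∞/∞ indeterminate form.

Apply L'Hôpital's rule: differentiate numerator and denominator separately.
  f(x) = 4·x + 2   ⇒   f'(x) = 4
  g(x) = x + 3   ⇒   g'(x) = 1
  lim(x→∞) f'(x)/g'(x) = lim(x→∞) (4)/(1)
  = 4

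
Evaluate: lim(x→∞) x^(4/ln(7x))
This is an exponential indeterminate form.

For exponential indeterminate forms, take the natural log:
  Let L = lim(x→∞) x^(4/ln(7x))
  Then ln(L) = lim(x→∞) [exponent × ln(base)]
  Evaluate using L'Hôpital or standard limits, then exponentiate.
  L = e^(4)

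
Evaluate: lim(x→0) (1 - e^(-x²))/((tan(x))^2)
This is a 0/0 indeterminate form.

Apply L'Hôpital's rule: differentiate numerator and denominator separately.
  f(x) = 1 - e^(-x^2)   ⇒   f'(x) = 2·x·e^(-x^2)
  g(x) = tan(x)^2   ⇒   g'(x) = (2·tan(x)^2 + 2)·tan(x)
  lim(x→0) f'(x)/g'(x) = lim(x→0) (2·x·e^(-x^2))/((2·tan(x)^2 + 2)·tan(x))
  = 1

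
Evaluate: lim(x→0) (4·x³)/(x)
This is a 0/0 indeterminate form.

Apply L'Hôpital's rule: differentiate numerator and denominator separately.
  f(x) = 4·x^3   ⇒   f'(x) = 12·x^2
  g(x) = x   ⇒   g'(x) = 1
  lim(x→0) f'(x)/g'(x) = lim(x→0) (12·x^2)/(1)
  = 0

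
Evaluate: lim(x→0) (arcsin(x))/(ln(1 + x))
This is a 0/0 indeterminate form.

Apply L'Hôpital's rule: differentiate numerator and denominator separately.
  f(x) = asin(x)   ⇒   f'(x) = 1/sqrt(1 - x^2)
  g(x) = ln(x + 1)   ⇒   g'(x) = 1/(x + 1)
  lim(x→0) f'(x)/g'(x) = lim(x→0) (1/sqrt(1 - x^2))/(1/(x + 1))
  = 1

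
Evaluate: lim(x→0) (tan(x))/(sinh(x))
This is a 0/0 indeterminate form.

Apply L'Hôpital's rule: differentiate numerator and denominator separately.
  f(x) = tan(x)   ⇒   f'(x) = tan(x)^2 + 1
  g(x) = sinh(x)   ⇒   g'(x) = cosh(x)
  lim(x→0) f'(x)/g'(x) = lim(x→0) (tan(x)^2 + 1)/(cosh(x))
  = 1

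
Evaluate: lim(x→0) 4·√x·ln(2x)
This is a 0·∞ indeterminate form.

Rewrite 0·∞ as a quotient (0/0 or ∞/∞ form), then apply L'Hôpital's rule:
  lim(x→0) 4·√x·ln(2x) = 0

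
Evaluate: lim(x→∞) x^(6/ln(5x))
This is an exponential indeterminate form.

For exponential indeterminate forms, take the natural log:
  Let L = lim(x→∞) x^(6/ln(5x))
  Then ln(L) = lim(x→∞) [exponent × ln(base)]
  Evaluate using L'Hôpital or standard limits, then exponentiate.
  L = e^(6)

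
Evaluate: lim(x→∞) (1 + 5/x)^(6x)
This is an exponential indeterminate form.

For exponential indeterminate forms, take the natural log:
  Let L = lim(x→∞) (1 + 5/x)^(6x)
  Then ln(L) = lim(x→∞) [exponent × ln(base)]
  Evaluate using L'Hôpital or standard limits, then exponentiate.
  L = e^(30)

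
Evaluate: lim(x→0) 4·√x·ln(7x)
This is a 0·∞ indeterminate form.

Rewrite 0·∞ as a quotient (0/0 or ∞/∞ form), then apply L'Hôpital's rule:
  lim(x→0) 4·√x·ln(7x) = 0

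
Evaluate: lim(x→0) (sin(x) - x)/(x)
This is a 0/0 indeterminate form.

Apply L'Hôpital's rule: differentiate numerator and denominator separately.
  f(x) = -x + sin(x)   ⇒   f'(x) = cos(x) - 1
  g(x) = x   ⇒   g'(x) = 1
  lim(x→0) f'(x)/g'(x) = lim(x→0) (cos(x) - 1)/(1)
  = 0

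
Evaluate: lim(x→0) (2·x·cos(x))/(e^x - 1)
This is a 0/0 indeterminate form.

Apply L'Hôpital's rule: differentiate numerator and denominator separately.
  f(x) = 2·x·cos(x)   ⇒   f'(x) = -2·x·sin(x) + 2·cos(x)
  g(x) = e^(x) - 1   ⇒   g'(x) = e^(x)
  lim(x→0) f'(x)/g'(x) = lim(x→0) (-2·x·sin(x) + 2·cos(x))/(e^(x))
  = 2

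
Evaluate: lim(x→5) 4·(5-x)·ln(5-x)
This is a 0·∞ indeterminate form.

Rewrite 0·∞ as a quotient (0/0 or ∞/∞ form), then apply L'Hôpital's rule:
  lim(x→5) 4·(5-x)·ln(5-x) = 0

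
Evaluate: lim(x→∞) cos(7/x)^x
This is an exponential indeterminate form.

For exponential indeterminate forms, take the natural log:
  Let L = lim(x→∞) cos(7/x)^x
  Then ln(L) = lim(x→∞) [exponent × ln(base)]
  Evaluate using L'Hôpital or standard limits, then exponentiate.
  L = 1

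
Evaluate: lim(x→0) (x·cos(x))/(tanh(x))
This is a 0/0 indeterminate form.

Apply L'Hôpital's rule: differentiate numerator and denominator separately.
  f(x) = x·cos(x)   ⇒   f'(x) = -x·sin(x) + cos(x)
  g(x) = tanh(x)   ⇒   g'(x) = 1 - tanh(x)^2
  lim(x→0) f'(x)/g'(x) = lim(x→0) (-x·sin(x) + cos(x))/(1 - tanh(x)^2)
  = 1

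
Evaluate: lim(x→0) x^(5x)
This is an exponential indeterminate form.

For exponential indeterminate forms, take the natural log:
  Let L = lim(x→0) x^(5x)
  Then ln(L) = lim(x→0) [exponent × ln(base)]
  Evaluate using L'Hôpital or standard limits, then exponentiate.
  L = 1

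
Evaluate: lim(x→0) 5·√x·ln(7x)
This is a 0·∞ indeterminate form.

Rewrite 0·∞ as a quotient (0/0 or ∞/∞ form), then apply L'Hôpital's rule:
  lim(x→0) 5·√x·ln(7x) = 0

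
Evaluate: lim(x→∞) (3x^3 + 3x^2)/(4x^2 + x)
This is an ∞/∞ indeterminate form.

Apply L'Hôpital's rule: differentiate numerator and denominator separately.
  f(x) = 3·x^3 + 3·x^2   ⇒   f'(x) = 9·x^2 + 6·x
  g(x) = 4·x^2 + x   ⇒   g'(x) = 8·x + 1
  lim(x→∞) f'(x)/g'(x) = lim(x→∞) (9·x^2 + 6·x)/(8·x + 1)
  = ∞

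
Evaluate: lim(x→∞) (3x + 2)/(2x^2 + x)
This is an ∞/∞ indeterminate form.

Apply L'Hôpital's rule: differentiate numerator and denominator separately.
  f(x) = 3·x + 2   ⇒   f'(x) = 3
  g(x) = 2·x^2 + x   ⇒   g'(x) = 4·x + 1
  lim(x→∞) f'(x)/g'(x) = lim(x→∞) (3)/(4·x + 1)
  = 0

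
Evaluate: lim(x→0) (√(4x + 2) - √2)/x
This is a standard limit.

Factor or rationalize the expression:
  lim(x→0) (√(4x + 2) - √2)/x = sqrt(2)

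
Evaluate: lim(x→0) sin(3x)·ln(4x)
This is a 0·∞ indeterminate form.

Rewrite 0·∞ as a quotient (0/0 or ∞/∞ form), then apply L'Hôpital's rule:
  lim(x→0) sin(3x)·ln(4x) = 0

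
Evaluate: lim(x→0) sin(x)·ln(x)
This is a 0·∞ indeterminate form.

Rewrite 0·∞ as a quotient (0/0 or ∞/∞ form), then apply L'Hôpital's rule:
  lim(x→0) sin(x)·ln(x) = 0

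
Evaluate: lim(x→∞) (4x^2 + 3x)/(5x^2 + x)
This is an ∞/∞ indeterminate form.

Apply L'Hôpital's rule: differentiate numerator and denominator separately.
  f(x) = 4·x^2 + 3·x   ⇒   f'(x) = 8·x + 3
  g(x) = 5·x^2 + x   ⇒   g'(x) = 10·x + 1
  lim(x→∞) f'(x)/g'(x) = lim(x→∞) (8·x + 3)/(10·x + 1)
  = 4/5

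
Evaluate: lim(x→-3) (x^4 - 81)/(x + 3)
This is a standard limit.

Factor or rationalize the expression:
  lim(x→-3) (x^4 - 81)/(x + 3) = -108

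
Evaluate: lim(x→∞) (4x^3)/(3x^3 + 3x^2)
This is an ∞/∞ indeterminate form.

Apply L'Hôpital's rule: differentiate numerator and denominator separately.
  f(x) = 4·x^3   ⇒   f'(x) = 12·x^2
  g(x) = 3·x^3 + 3·x^2   ⇒   g'(x) = 9·x^2 + 6·x
  lim(x→∞) f'(x)/g'(x) = lim(x→∞) (12·x^2)/(9·x^2 + 6·x)
  = 4/3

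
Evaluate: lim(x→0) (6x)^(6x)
This is an exponential indeterminate form.

For exponential indeterminate forms, take the natural log:
  Let L = lim(x→0) (6x)^(6x)
  Then ln(L) = lim(x→0) [exponent × ln(base)]
  Evaluate using L'Hôpital or standard limits, then exponentiate.
  L = 1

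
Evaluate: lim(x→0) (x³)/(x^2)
This is a 0/0 indeterminate form.

Apply L'Hôpital's rule: differentiate numerator and denominator separately.
  f(x) = x^3   ⇒   f'(x) = 3·x^2
  g(x) = x^2   ⇒   g'(x) = 2·x
  lim(x→0) f'(x)/g'(x) = lim(x→0) (3·x^2)/(2·x)
  = 0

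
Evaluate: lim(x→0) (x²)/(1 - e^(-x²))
This is a 0/0 indeterminate form.

Apply L'Hôpital's rule: differentiate numerator and denominator separately.
  f(x) = x^2   ⇒   f'(x) = 2·x
  g(x) = 1 - e^(-x^2)   ⇒   g'(x) = 2·x·e^(-x^2)
  lim(x→0) f'(x)/g'(x) = lim(x→0) (2·x)/(2·x·e^(-x^2))
  = 1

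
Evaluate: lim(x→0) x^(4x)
This is an exponential indeterminate form.

For exponential indeterminate forms, take the natural log:
  Let L = lim(x→0) x^(4x)
  Then ln(L) = lim(x→0) [exponent × ln(base)]
  Evaluate using L'Hôpital or standard limits, then exponentiate.
  L = 1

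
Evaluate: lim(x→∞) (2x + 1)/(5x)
This is an ∞/∞ indeterminate form.

Apply L'Hôpital's rule: differentiate numerator and denominator separately.
  f(x) = 2·x + 1   ⇒   f'(x) = 2
  g(x) = 5·x   ⇒   g'(x) = 5
  lim(x→∞) f'(x)/g'(x) = lim(x→∞) (2)/(5)
  = 2/5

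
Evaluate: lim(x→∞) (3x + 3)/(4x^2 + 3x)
This is an ∞/∞ indeterminate form.

Apply L'Hôpital's rule: differentiate numerator and denominator separately.
  f(x) = 3·x + 3   ⇒   f'(x) = 3
  g(x) = 4·x^2 + 3·x   ⇒   g'(x) = 8·x + 3
  lim(x→∞) f'(x)/g'(x) = lim(x→∞) (3)/(8·x + 3)
  = 0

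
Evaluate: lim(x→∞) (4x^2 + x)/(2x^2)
This is an ∞/∞ indeterminate form.

Apply L'Hôpital's rule: differentiate numerator and denominator separately.
  f(x) = 4·x^2 + x   ⇒   f'(x) = 8·x + 1
  g(x) = 2·x^2   ⇒   g'(x) = 4·x
  lim(x→∞) f'(x)/g'(x) = lim(x→∞) (8·x + 1)/(4·x)
  = 2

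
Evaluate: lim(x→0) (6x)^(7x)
This is an exponential indeterminate form.

For exponential indeterminate forms, take the natural log:
  Let L = lim(x→0) (6x)^(7x)
  Then ln(L) = lim(x→0) [exponent × ln(base)]
  Evaluate using L'Hôpital or standard limits, then exponentiate.
  L = 1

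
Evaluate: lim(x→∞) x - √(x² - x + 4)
This is an ∞-∞ indeterminate form.

Combine fractions or rationalize to convert ∞-∞ to 0/0 form:
  lim(x→∞) x - √(x² - x + 4) = 1/2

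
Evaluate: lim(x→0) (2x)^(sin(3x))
This is an exponential indeterminate form.

For exponential indeterminate forms, take the natural log:
  Let L = lim(x→0) (2x)^(sin(3x))
  Then ln(L) = lim(x→0) [exponent × ln(base)]
  Evaluate using L'Hôpital or standard limits, then exponentiate.
  L = 1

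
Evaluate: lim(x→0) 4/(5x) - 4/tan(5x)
This is an ∞-∞ indeterminate form.

Combine fractions or rationalize to convert ∞-∞ to 0/0 form:
  lim(x→0) 4/(5x) - 4/tan(5x) = 0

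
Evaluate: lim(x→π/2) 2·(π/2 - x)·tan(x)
This is a 0·∞ indeterminate form.

Rewrite 0·∞ as a quotient (0/0 or ∞/∞ form), then apply L'Hôpital's rule:
  lim(x→π/2) 2·(π/2 - x)·tan(x) = 2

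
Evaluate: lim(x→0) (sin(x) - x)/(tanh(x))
This is a 0/0 indeterminate form.

Apply L'Hôpital's rule: differentiate numerator and denominator separately.
  f(x) = -x + sin(x)   ⇒   f'(x) = cos(x) - 1
  g(x) = tanh(x)   ⇒   g'(x) = 1 - tanh(x)^2
  lim(x→0) f'(x)/g'(x) = lim(x→0) (cos(x) - 1)/(1 - tanh(x)^2)
  = 0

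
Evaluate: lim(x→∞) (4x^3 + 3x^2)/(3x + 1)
This is an ∞/∞ indeterminate form.

Apply L'Hôpital's rule: differentiate numerator and denominator separately.
  f(x) = 4·x^3 + 3·x^2   ⇒   f'(x) = 12·x^2 + 6·x
  g(x) = 3·x + 1   ⇒   g'(x) = 3
  lim(x→∞) f'(x)/g'(x) = lim(x→∞) (12·x^2 + 6·x)/(3)
  = ∞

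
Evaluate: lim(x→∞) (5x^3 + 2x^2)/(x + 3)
This is an ∞/∞ indeterminate form.

Apply L'Hôpital's rule: differentiate numerator and denominator separately.
  f(x) = 5·x^3 + 2·x^2   ⇒   f'(x) = 15·x^2 + 4·x
  g(x) = x + 3   ⇒   g'(x) = 1
  lim(x→∞) f'(x)/g'(x) = lim(x→∞) (15·x^2 + 4·x)/(1)
  = ∞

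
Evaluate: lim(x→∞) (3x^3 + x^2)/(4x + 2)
This is an ∞/∞ indeterminate form.

Apply L'Hôpital's rule: differentiate numerator and denominator separately.
  f(x) = 3·x^3 + x^2   ⇒   f'(x) = 9·x^2 + 2·x
  g(x) = 4·x + 2   ⇒   g'(x) = 4
  lim(x→∞) f'(x)/g'(x) = lim(x→∞) (9·x^2 + 2·x)/(4)
  = ∞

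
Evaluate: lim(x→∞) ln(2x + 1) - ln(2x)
This is an ∞-∞ indeterminate form.

Combine fractions or rationalize to convert ∞-∞ to 0/0 form:
  lim(x→∞) ln(2x + 1) - ln(2x) = 0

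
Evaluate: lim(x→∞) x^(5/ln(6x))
This is an exponential indeterminate form.

For exponential indeterminate forms, take the natural log:
  Let L = lim(x→∞) x^(5/ln(6x))
  Then ln(L) = lim(x→∞) [exponent × ln(base)]
  Evaluate using L'Hôpital or standard limits, then exponentiate.
  L = e^(5)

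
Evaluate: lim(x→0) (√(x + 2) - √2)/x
This is a standard limit.

Factor or rationalize the expression:
  lim(x→0) (√(x + 2) - √2)/x = sqrt(2)/4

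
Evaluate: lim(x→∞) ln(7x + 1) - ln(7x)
This is an ∞-∞ indeterminate form.

Combine fractions or rationalize to convert ∞-∞ to 0/0 form:
  lim(x→∞) ln(7x + 1) - ln(7x) = 0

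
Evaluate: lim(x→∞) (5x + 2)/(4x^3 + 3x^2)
This is an ∞/∞ indeterminate form.

Apply L'Hôpital's rule: differentiate numerator and denominator separately.
  f(x) = 5·x + 2   ⇒   f'(x) = 5
  g(x) = 4·x^3 + 3·x^2   ⇒   g'(x) = 12·x^2 + 6·x
  lim(x→∞) f'(x)/g'(x) = lim(x→∞) (5)/(12·x^2 + 6·x)
  = 0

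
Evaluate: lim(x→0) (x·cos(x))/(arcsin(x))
This is a 0/0 indeterminate form.

Apply L'Hôpital's rule: differentiate numerator and denominator separately.
  f(x) = x·cos(x)   ⇒   f'(x) = -x·sin(x) + cos(x)
  g(x) = asin(x)   ⇒   g'(x) = 1/sqrt(1 - x^2)
  lim(x→0) f'(x)/g'(x) = lim(x→0) (-x·sin(x) + cos(x))/(1/sqrt(1 - x^2))
  = 1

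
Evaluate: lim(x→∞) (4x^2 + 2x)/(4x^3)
This is an ∞/∞ indeterminate form.

Apply L'Hôpital's rule: differentiate numerator and denominator separately.
  f(x) = 4·x^2 + 2·x   ⇒   f'(x) = 8·x + 2
  g(x) = 4·x^3   ⇒   g'(x) = 12·x^2
  lim(x→∞) f'(x)/g'(x) = lim(x→∞) (8·x + 2)/(12·x^2)
  = 0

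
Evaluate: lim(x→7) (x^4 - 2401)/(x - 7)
This is a standard limit.

Factor or rationalize the expression:
  lim(x→7) (x^4 - 2401)/(x - 7) = 1372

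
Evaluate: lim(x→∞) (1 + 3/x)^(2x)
This is an exponential indeterminate form.

For exponential indeterminate forms, take the natural log:
  Let L = lim(x→∞) (1 + 3/x)^(2x)
  Then ln(L) = lim(x→∞) [exponent × ln(base)]
  Evaluate using L'Hôpital or standard limits, then exponentiate.
  L = e^(6)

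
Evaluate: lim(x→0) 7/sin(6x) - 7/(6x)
This is an ∞-∞ indeterminate form.

Combine fractions or rationalize to convert ∞-∞ to 0/0 form:
  lim(x→0) 7/sin(6x) - 7/(6x) = 0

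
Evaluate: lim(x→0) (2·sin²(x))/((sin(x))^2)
This is a 0/0 indeterminate form.

Apply L'Hôpital's rule: differentiate numerator and denominator separately.
  f(x) = 2·sin(x)^2   ⇒   f'(x) = 4·sin(x)·cos(x)
  g(x) = sin(x)^2   ⇒   g'(x) = 2·sin(x)·cos(x)
  lim(x→0) f'(x)/g'(x) = lim(x→0) (4·sin(x)·cos(x))/(2·sin(x)·cos(x))
  = 2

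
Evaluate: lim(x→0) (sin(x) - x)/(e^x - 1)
This is a 0/0 indeterminate form.

Apply L'Hôpital's rule: differentiate numerator and denominator separately.
  f(x) = -x + sin(x)   ⇒   f'(x) = cos(x) - 1
  g(x) = e^(x) - 1   ⇒   g'(x) = e^(x)
  lim(x→0) f'(x)/g'(x) = lim(x→0) (cos(x) - 1)/(e^(x))
  = 0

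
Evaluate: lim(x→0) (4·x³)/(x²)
This is a 0/0 indeterminate form.

Apply L'Hôpital's rule: differentiate numerator and denominator separately.
  f(x) = 4·x^3   ⇒   f'(x) = 12·x^2
  g(x) = x^2   ⇒   g'(x) = 2·x
  lim(x→0) f'(x)/g'(x) = lim(x→0) (12·x^2)/(2·x)
  = 0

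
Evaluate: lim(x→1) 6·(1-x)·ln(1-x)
This is a 0·∞ indeterminate form.

Rewrite 0·∞ as a quotient (0/0 or ∞/∞ form), then apply L'Hôpital's rule:
  lim(x→1) 6·(1-x)·ln(1-x) = 0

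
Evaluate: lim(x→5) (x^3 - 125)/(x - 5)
This is a standard limit.

Factor or rationalize the expression:
  lim(x→5) (x^3 - 125)/(x - 5) = 75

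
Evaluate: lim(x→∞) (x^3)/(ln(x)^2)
This is an ∞/∞ indeterminate form.

Apply L'Hôpital's rule: differentiate numerator and denominator separately.
  f(x) = x^3   ⇒   f'(x) = 3·x^2
  g(x) = ln(x)^2   ⇒   g'(x) = 2·ln(x)/x
  lim(x→∞) f'(x)/g'(x) = lim(x→∞) (3·x^2)/(2·ln(x)/x)
  = ∞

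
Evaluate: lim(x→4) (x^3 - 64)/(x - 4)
This is a standard limit.

Factor or rationalize the expression:
  lim(x→4) (x^3 - 64)/(x - 4) = 48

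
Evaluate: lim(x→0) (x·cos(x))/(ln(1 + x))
This is a 0/0 indeterminate form.

Apply L'Hôpital's rule: differentiate numerator and denominator separately.
  f(x) = x·cos(x)   ⇒   f'(x) = -x·sin(x) + cos(x)
  g(x) = ln(x + 1)   ⇒   g'(x) = 1/(x + 1)
  lim(x→0) f'(x)/g'(x) = lim(x→0) (-x·sin(x) + cos(x))/(1/(x + 1))
  = 1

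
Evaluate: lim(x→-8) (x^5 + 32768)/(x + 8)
This is a standard limit.

Factor or rationalize the expression:
  lim(x→-8) (x^5 + 32768)/(x + 8) = 20480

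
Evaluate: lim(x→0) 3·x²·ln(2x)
This is a 0·∞ indeterminate form.

Rewrite 0·∞ as a quotient (0/0 or ∞/∞ form), then apply L'Hôpital's rule:
  lim(x→0) 3·x²·ln(2x) = 0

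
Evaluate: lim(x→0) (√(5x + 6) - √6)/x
This is a standard limit.

Factor or rationalize the expression:
  lim(x→0) (√(5x + 6) - √6)/x = 5·sqrt(6)/12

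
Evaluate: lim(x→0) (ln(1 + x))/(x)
This is a 0/0 indeterminate form.

Apply L'Hôpital's rule: differentiate numerator and denominator separately.
  f(x) = ln(x + 1)   ⇒   f'(x) = 1/(x + 1)
  g(x) = x   ⇒   g'(x) = 1
  lim(x→0) f'(x)/g'(x) = lim(x→0) (1/(x + 1))/(1)
  = 1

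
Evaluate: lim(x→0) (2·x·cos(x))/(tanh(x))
This is a 0/0 indeterminate form.

Apply L'Hôpital's rule: differentiate numerator and denominator separately.
  f(x) = 2·x·cos(x)   ⇒   f'(x) = -2·x·sin(x) + 2·cos(x)
  g(x) = tanh(x)   ⇒   g'(x) = 1 - tanh(x)^2
  lim(x→0) f'(x)/g'(x) = lim(x→0) (-2·x·sin(x) + 2·cos(x))/(1 - tanh(x)^2)
  = 2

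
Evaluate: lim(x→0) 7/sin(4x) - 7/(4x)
This is an ∞-∞ indeterminate form.

Combine fractions or rationalize to convert ∞-∞ to 0/0 form:
  lim(x→0) 7/sin(4x) - 7/(4x) = 0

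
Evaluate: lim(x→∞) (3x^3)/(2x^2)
This is an ∞/∞ indeterminate form.

Apply L'Hôpital's rule: differentiate numerator and denominator separately.
  f(x) = 3·x^3   ⇒   f'(x) = 9·x^2
  g(x) = 2·x^2   ⇒   g'(x) = 4·x
  lim(x→∞) f'(x)/g'(x) = lim(x→∞) (9·x^2)/(4·x)
  = ∞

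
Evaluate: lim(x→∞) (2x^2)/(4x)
This is an ∞/∞ indeterminate form.

Apply L'Hôpital's rule: differentiate numerator and denominator separately.
  f(x) = 2·x^2   ⇒   f'(x) = 4·x
  g(x) = 4·x   ⇒   g'(x) = 4
  lim(x→∞) f'(x)/g'(x) = lim(x→∞) (4·x)/(4)
  = ∞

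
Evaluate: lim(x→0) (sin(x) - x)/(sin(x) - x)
This is a 0/0 indeterminate form.

Apply L'Hôpital's rule: differentiate numerator and denominator separately.
  f(x) = -x + sin(x)   ⇒   f'(x) = cos(x) - 1
  g(x) = -x + sin(x)   ⇒   g'(x) = cos(x) - 1
  lim(x→0) f'(x)/g'(x) = lim(x→0) (cos(x) - 1)/(cos(x) - 1)
  = 1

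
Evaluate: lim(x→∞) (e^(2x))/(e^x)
This is an ∞/∞ indeterminate form.

Apply L'Hôpital's rule: differentiate numerator and denominator separately.
  f(x) = e^(2·x)   ⇒   f'(x) = 2·e^(2·x)
  g(x) = e^(x)   ⇒   g'(x) = e^(x)
  lim(x→∞) f'(x)/g'(x) = lim(x→∞) (2·e^(2·x))/(e^(x))
  = ∞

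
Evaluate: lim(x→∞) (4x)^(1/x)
This is an exponential indeterminate form.

For exponential indeterminate forms, take the natural log:
  Let L = lim(x→∞) (4x)^(1/x)
  Then ln(L) = lim(x→∞) [exponent × ln(base)]
  Evaluate using L'Hôpital or standard limits, then exponentiate.
  L = 1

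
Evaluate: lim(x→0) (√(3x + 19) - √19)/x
This is a standard limit.

Factor or rationalize the expression:
  lim(x→0) (√(3x + 19) - √19)/x = 3·sqrt(19)/38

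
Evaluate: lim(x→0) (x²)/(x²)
This is a 0/0 indeterminate form.

Apply L'Hôpital's rule: differentiate numerator and denominator separately.
  f(x) = x^2   ⇒   f'(x) = 2·x
  g(x) = x^2   ⇒   g'(x) = 2·x
  lim(x→0) f'(x)/g'(x) = lim(x→0) (2·x)/(2·x)
  = 1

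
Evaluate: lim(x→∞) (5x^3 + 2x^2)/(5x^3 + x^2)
This is an ∞/∞ indeterminate form.

Apply L'Hôpital's rule: differentiate numerator and denominator separately.
  f(x) = 5·x^3 + 2·x^2   ⇒   f'(x) = 15·x^2 + 4·x
  g(x) = 5·x^3 + x^2   ⇒   g'(x) = 15·x^2 + 2·x
  lim(x→∞) f'(x)/g'(x) = lim(x→∞) (15·x^2 + 4·x)/(15·x^2 + 2·x)
  = 1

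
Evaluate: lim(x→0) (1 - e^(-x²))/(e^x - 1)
This is a 0/0 indeterminate form.

Apply L'Hôpital's rule: differentiate numerator and denominator separately.
  f(x) = 1 - e^(-x^2)   ⇒   f'(x) = 2·x·e^(-x^2)
  g(x) = e^(x) - 1   ⇒   g'(x) = e^(x)
  lim(x→0) f'(x)/g'(x) = lim(x→0) (2·x·e^(-x^2))/(e^(x))
  = 0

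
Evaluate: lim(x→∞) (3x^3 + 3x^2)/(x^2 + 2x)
This is an ∞/∞ indeterminate form.

Apply L'Hôpital's rule: differentiate numerator and denominator separately.
  f(x) = 3·x^3 + 3·x^2   ⇒   f'(x) = 9·x^2 + 6·x
  g(x) = x^2 + 2·x   ⇒   g'(x) = 2·x + 2
  lim(x→∞) f'(x)/g'(x) = lim(x→∞) (9·x^2 + 6·x)/(2·x + 2)
  = ∞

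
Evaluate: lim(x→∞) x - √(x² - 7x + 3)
This is an ∞-∞ indeterminate form.

Combine fractions or rationalize to convert ∞-∞ to 0/0 form:
  lim(x→∞) x - √(x² - 7x + 3) = 7/2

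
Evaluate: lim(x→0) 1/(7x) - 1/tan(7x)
This is an ∞-∞ indeterminate form.

Combine fractions or rationalize to convert ∞-∞ to 0/0 form:
  lim(x→0) 1/(7x) - 1/tan(7x) = 0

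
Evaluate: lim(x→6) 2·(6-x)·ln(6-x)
This is a 0·∞ indeterminate form.

Rewrite 0·∞ as a quotient (0/0 or ∞/∞ form), then apply L'Hôpital's rule:
  lim(x→6) 2·(6-x)·ln(6-x) = 0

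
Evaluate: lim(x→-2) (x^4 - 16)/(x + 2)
This is a standard limit.

Factor or rationalize the expression:
  lim(x→-2) (x^4 - 16)/(x + 2) = -32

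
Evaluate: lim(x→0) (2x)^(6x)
This is an exponential indeterminate form.

For exponential indeterminate forms, take the natural log:
  Let L = lim(x→0) (2x)^(6x)
  Then ln(L) = lim(x→0) [exponent × ln(base)]
  Evaluate using L'Hôpital or standard limits, then exponentiate.
  L = 1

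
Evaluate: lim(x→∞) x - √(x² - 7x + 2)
This is an ∞-∞ indeterminate form.

Combine fractions or rationalize to convert ∞-∞ to 0/0 form:
  lim(x→∞) x - √(x² - 7x + 2) = 7/2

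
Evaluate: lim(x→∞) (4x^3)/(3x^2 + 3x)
This is an ∞/∞ indeterminate form.

Apply L'Hôpital's rule: differentiate numerator and denominator separately.
  f(x) = 4·x^3   ⇒   f'(x) = 12·x^2
  g(x) = 3·x^2 + 3·x   ⇒   g'(x) = 6·x + 3
  lim(x→∞) f'(x)/g'(x) = lim(x→∞) (12·x^2)/(6·x + 3)
  = ∞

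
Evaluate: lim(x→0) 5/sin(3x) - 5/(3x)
This is an ∞-∞ indeterminate form.

Combine fractions or rationalize to convert ∞-∞ to 0/0 form:
  lim(x→0) 5/sin(3x) - 5/(3x) = 0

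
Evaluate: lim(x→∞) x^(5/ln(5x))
This is an exponential indeterminate form.

For exponential indeterminate forms, take the natural log:
  Let L = lim(x→∞) x^(5/ln(5x))
  Then ln(L) = lim(x→∞) [exponent × ln(base)]
  Evaluate using L'Hôpital or standard limits, then exponentiate.
  L = e^(5)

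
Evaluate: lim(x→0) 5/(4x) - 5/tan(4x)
This is an ∞-∞ indeterminate form.

Combine fractions or rationalize to convert ∞-∞ to 0/0 form:
  lim(x→0) 5/(4x) - 5/tan(4x) = 0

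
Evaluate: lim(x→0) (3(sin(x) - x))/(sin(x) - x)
This is a 0/0 indeterminate form.

Apply L'Hôpital's rule: differentiate numerator and denominator separately.
  f(x) = -3·x + 3·sin(x)   ⇒   f'(x) = 3·cos(x) - 3
  g(x) = -x + sin(x)   ⇒   g'(x) = cos(x) - 1
  lim(x→0) f'(x)/g'(x) = lim(x→0) (3·cos(x) - 3)/(cos(x) - 1)
  = 3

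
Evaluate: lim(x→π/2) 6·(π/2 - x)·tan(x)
This is a 0·∞ indeterminate form.

Rewrite 0·∞ as a quotient (0/0 or ∞/∞ form), then apply L'Hôpital's rule:
  lim(x→π/2) 6·(π/2 - x)·tan(x) = 6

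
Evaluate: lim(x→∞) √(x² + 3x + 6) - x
This is an ∞-∞ indeterminate form.

Combine fractions or rationalize to convert ∞-∞ to 0/0 form:
  lim(x→∞) √(x² + 3x + 6) - x = 3/2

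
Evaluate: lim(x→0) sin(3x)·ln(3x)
This is a 0·∞ indeterminate form.

Rewrite 0·∞ as a quotient (0/0 or ∞/∞ form), then apply L'Hôpital's rule:
  lim(x→0) sin(3x)·ln(3x) = 0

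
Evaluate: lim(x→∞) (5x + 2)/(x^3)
This is an ∞/∞ indeterminate form.

Apply L'Hôpital's rule: differentiate numerator and denominator separately.
  f(x) = 5·x + 2   ⇒   f'(x) = 5
  g(x) = x^3   ⇒   g'(x) = 3·x^2
  lim(x→∞) f'(x)/g'(x) = lim(x→∞) (5)/(3·x^2)
  = 0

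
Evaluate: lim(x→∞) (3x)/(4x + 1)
This is an ∞/∞ indeterminate form.

Apply L'Hôpital's rule: differentiate numerator and denominator separately.
  f(x) = 3·x   ⇒   f'(x) = 3
  g(x) = 4·x + 1   ⇒   g'(x) = 4
  lim(x→∞) f'(x)/g'(x) = lim(x→∞) (3)/(4)
  = 3/4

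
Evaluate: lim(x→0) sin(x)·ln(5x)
This is a 0·∞ indeterminate form.

Rewrite 0·∞ as a quotient (0/0 or ∞/∞ form), then apply L'Hôpital's rule:
  lim(x→0) sin(x)·ln(5x) = 0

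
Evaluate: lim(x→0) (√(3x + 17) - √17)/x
This is a standard limit.

Factor or rationalize the expression:
  lim(x→0) (√(3x + 17) - √17)/x = 3·sqrt(17)/34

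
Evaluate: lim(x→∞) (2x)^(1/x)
This is an exponential indeterminate form.

For exponential indeterminate forms, take the natural log:
  Let L = lim(x→∞) (2x)^(1/x)
  Then ln(L) = lim(x→∞) [exponent × ln(base)]
  Evaluate using L'Hôpital or standard limits, then exponentiate.
  L = 1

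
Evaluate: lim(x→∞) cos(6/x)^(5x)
This is an exponential indeterminate form.

For exponential indeterminate forms, take the natural log:
  Let L = lim(x→∞) cos(6/x)^(5x)
  Then ln(L) = lim(x→∞) [exponent × ln(base)]
  Evaluate using L'Hôpital or standard limits, then exponentiate.
  L = 1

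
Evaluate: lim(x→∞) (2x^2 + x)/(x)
This is an ∞/∞ indeterminate form.

Apply L'Hôpital's rule: differentiate numerator and denominator separately.
  f(x) = 2·x^2 + x   ⇒   f'(x) = 4·x + 1
  g(x) = x   ⇒   g'(x) = 1
  lim(x→∞) f'(x)/g'(x) = lim(x→∞) (4·x + 1)/(1)
  = ∞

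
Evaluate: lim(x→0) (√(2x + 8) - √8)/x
This is a standard limit.

Factor or rationalize the expression:
  lim(x→0) (√(2x + 8) - √8)/x = sqrt(2)/4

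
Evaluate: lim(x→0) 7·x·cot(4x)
This is a 0·∞ indeterminate form.

Rewrite 0·∞ as a quotient (0/0 or ∞/∞ form), then apply L'Hôpital's rule:
  lim(x→0) 7·x·cot(4x) = 7/4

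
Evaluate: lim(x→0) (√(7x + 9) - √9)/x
This is a standard limit.

Factor or rationalize the expression:
  lim(x→0) (√(7x + 9) - √9)/x = 7/6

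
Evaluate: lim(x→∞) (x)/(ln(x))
This is an ∞/∞ indeterminate form.

Apply L'Hôpital's rule: differentiate numerator and denominator separately.
  f(x) = x   ⇒   f'(x) = 1
  g(x) = ln(x)   ⇒   g'(x) = 1/x
  lim(x→∞) f'(x)/g'(x) = lim(x→∞) (1)/(1/x)
  = ∞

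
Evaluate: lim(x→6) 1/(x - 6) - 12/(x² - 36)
This is an ∞-∞ indeterminate form.

Combine fractions or rationalize to convert ∞-∞ to 0/0 form:
  lim(x→6) 1/(x - 6) - 12/(x² - 36) = 1/12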